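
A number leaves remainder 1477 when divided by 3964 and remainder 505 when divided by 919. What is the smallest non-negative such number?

2264921

Write x = 1477 + 3964·k. Then 3964·k ≡ 505 − 1477 ≡ 866 (mod 919).
Need 3964⁻¹ mod 919. Extended Euclid on (919, 288):
919 = 3·288 + 55
288 = 5·55 + 13
55 = 4·13 + 3
13 = 4·3 + 1
3 = 3·1 + 0
Back-substitute:
1 = 13 − 4·3
1 = −4·55 + 17·13
1 = 17·288 − 89·55
1 = −89·919 + 284·288
3964⁻¹ ≡ 284 (mod 919), so k ≡ 284·866 ≡ 571 (mod 919).
x = 1477 + 3964·571 = 2264921.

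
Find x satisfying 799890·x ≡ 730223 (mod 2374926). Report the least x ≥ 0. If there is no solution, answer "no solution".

gcd(799890, 2374926):
2374926 = 2·799890 + 775146
799890 = 1·775146 + 24744
775146 = 31·24744 + 8082
24744 = 3·8082 + 498
8082 = 16·498 + 114
498 = 4·114 + 42
114 = 2·42 + 30
42 = 1·30 + 12
30 = 2·12 + 6
12 = 2·6 + 0
gcd = 6, but 6 ∤ 730223, so the congruence has no solution.

no solution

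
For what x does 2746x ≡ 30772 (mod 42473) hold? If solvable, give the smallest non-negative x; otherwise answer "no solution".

9075

First find gcd(2746, 42473):
42473 = 15×2746 + 1283
2746 = 2×1283 + 180
1283 = 7×180 + 23
180 = 7×23 + 19
23 = 1×19 + 4
19 = 4×4 + 3
4 = 1×3 + 1
3 = 3×1 + 0
gcd = 1, so a unique solution mod 42473 exists.
Back-substitute for the Bézout coefficients:
1 = 4 − 3
1 = −19 + 5·4
1 = 5·23 − 6·19
1 = −6·180 + 47·23
1 = 47·1283 − 335·180
1 = −335·2746 + 717·1283
1 = 717·42473 − 11090·2746
So 2746·(-11090) ≡ 1 (mod 42473), giving 2746⁻¹ ≡ 31383.
x ≡ 2746⁻¹·30772 ≡ 31383·30772 ≡ 9075 (mod 42473).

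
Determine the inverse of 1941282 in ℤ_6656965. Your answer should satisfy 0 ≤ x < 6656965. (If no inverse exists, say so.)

Euclidean algorithm on 6656965, 1941282:
6656965 = 3*1941282 + 833119
1941282 = 2*833119 + 275044
833119 = 3*275044 + 7987
275044 = 34*7987 + 3486
7987 = 2*3486 + 1015
3486 = 3*1015 + 441
1015 = 2*441 + 133
441 = 3*133 + 42
133 = 3*42 + 7
42 = 6*7 + 0
The gcd is 7, not 1, hence no inverse exists.

no inverse exists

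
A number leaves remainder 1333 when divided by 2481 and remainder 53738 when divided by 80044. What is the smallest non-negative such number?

179112166

Write x = 1333 + 2481·k. Then 2481·k ≡ 53738 − 1333 ≡ 52405 (mod 80044).
Need 2481⁻¹ mod 80044. Extended Euclid on (80044, 2481):
80044 = 32·2481 + 652
2481 = 3·652 + 525
652 = 1·525 + 127
525 = 4·127 + 17
127 = 7·17 + 8
17 = 2·8 + 1
8 = 8·1 + 0
Back-substitute:
1 = 17 − 2·8
1 = −2·127 + 15·17
1 = 15·525 − 62·127
1 = −62·652 + 77·525
1 = 77·2481 − 293·652
1 = −293·80044 + 9453·2481
2481⁻¹ ≡ 9453 (mod 80044), so k ≡ 9453·52405 ≡ 72193 (mod 80044).
x = 1333 + 2481·72193 = 179112166.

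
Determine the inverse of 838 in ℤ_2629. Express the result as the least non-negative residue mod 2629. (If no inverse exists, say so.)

Extended Euclidean algorithm:
2629 = 3*838 + 115
838 = 7*115 + 33
115 = 3*33 + 16
33 = 2*16 + 1
16 = 16*1 + 0
The gcd is 1. Working backward:
1 = 33 − 2·16
1 = −2·115 + 7·33
1 = 7·838 − 51·115
1 = −51·2629 + 160·838
So 838·160 ≡ 1 (mod 2629).

160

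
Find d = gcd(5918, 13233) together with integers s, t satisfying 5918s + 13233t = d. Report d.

Apply Euclid's algorithm to 13233 and 5918:
13233 = 2×5918 + 1397
5918 = 4×1397 + 330
1397 = 4×330 + 77
330 = 4×77 + 22
77 = 3×22 + 11
22 = 2×11 + 0
gcd(5918, 13233) = 11.
Express as a combination:
11 = 77 − 3·22
11 = −3·330 + 13·77
11 = 13·1397 − 55·330
11 = −55·5918 + 233·1397
11 = 233·13233 − 521·5918
So 11 = (233)·13233 + (-521)·5918.

11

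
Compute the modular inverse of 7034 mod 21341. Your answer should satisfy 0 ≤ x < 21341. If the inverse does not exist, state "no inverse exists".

16162

Run Euclid on (21341, 7034):
21341 = 3·7034 + 239
7034 = 29·239 + 103
239 = 2·103 + 33
103 = 3·33 + 4
33 = 8·4 + 1
4 = 4·1 + 0
The gcd is 1. Working backward:
1 = 33 − 8·4
1 = −8·103 + 25·33
1 = 25·239 − 58·103
1 = −58·7034 + 1707·239
1 = 1707·21341 − 5179·7034
Hence 7034⁻¹ ≡ -5179 ≡ 16162 (mod 21341).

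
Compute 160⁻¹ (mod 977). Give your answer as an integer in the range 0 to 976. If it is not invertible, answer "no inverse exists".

Run Euclid on (977, 160):
977 = 6×160 + 17
160 = 9×17 + 7
17 = 2×7 + 3
7 = 2×3 + 1
3 = 3×1 + 0
gcd = 1, so the inverse exists. Back-substitute:
1 = 7 − 2·3
1 = −2·17 + 5·7
1 = 5·160 − 47·17
1 = −47·977 + 287·160
So 160·287 ≡ 1 (mod 977).

287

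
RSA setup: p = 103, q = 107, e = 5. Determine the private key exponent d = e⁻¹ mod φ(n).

4325

φ(n) = (p−1)(q−1) = 102·106 = 10812.
Need d with 5·d ≡ 1 (mod 10812). Apply the extended Euclidean algorithm:
10812 = 2162*5 + 2
5 = 2*2 + 1
2 = 2*1 + 0
Back-substitute:
1 = 5 − 2·2
1 = −2·10812 + 4325·5
So 5·4325 ≡ 1 (mod 10812), hence d = 4325.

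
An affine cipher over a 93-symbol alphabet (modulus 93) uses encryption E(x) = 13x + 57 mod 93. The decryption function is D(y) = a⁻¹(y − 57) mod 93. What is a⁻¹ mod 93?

43

Extended Euclidean algorithm:
93 = 7·13 + 2
13 = 6·2 + 1
2 = 2·1 + 0
gcd = 1, so the inverse exists. Back-substitute:
1 = 13 − 6·2
1 = −6·93 + 43·13
So 13·43 ≡ 1 (mod 93).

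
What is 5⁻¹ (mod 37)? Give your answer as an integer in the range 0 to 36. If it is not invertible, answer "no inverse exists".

15

Run Euclid on (37, 5):
37 = 7×5 + 2
5 = 2×2 + 1
2 = 2×1 + 0
Since gcd(5, 37) = 1, back-substitute to write 1 as a combination:
1 = 5 − 2·2
1 = −2·37 + 15·5
So 5·15 ≡ 1 (mod 37).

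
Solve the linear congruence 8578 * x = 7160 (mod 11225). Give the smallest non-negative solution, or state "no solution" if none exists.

First find gcd(8578, 11225):
11225 = 1×8578 + 2647
8578 = 3×2647 + 637
2647 = 4×637 + 99
637 = 6×99 + 43
99 = 2×43 + 13
43 = 3×13 + 4
13 = 3×4 + 1
4 = 4×1 + 0
gcd = 1, so a unique solution mod 11225 exists.
Back-substitute for the Bézout coefficients:
1 = 13 − 3·4
1 = −3·43 + 10·13
1 = 10·99 − 23·43
1 = −23·637 + 148·99
1 = 148·2647 − 615·637
1 = −615·8578 + 1993·2647
1 = 1993·11225 − 2608·8578
So 8578·(-2608) ≡ 1 (mod 11225), giving 8578⁻¹ ≡ 8617.
x ≡ 8578⁻¹·7160 ≡ 8617·7160 ≡ 5120 (mod 11225).

5120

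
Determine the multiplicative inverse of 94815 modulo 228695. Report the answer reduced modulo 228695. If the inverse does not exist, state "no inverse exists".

Compute gcd(94815, 228695):
228695 = 2*94815 + 39065
94815 = 2*39065 + 16685
39065 = 2*16685 + 5695
16685 = 2*5695 + 5295
5695 = 1*5295 + 400
5295 = 13*400 + 95
400 = 4*95 + 20
95 = 4*20 + 15
20 = 1*15 + 5
15 = 3*5 + 0
The gcd is 5, not 1, hence no inverse exists.

no inverse exists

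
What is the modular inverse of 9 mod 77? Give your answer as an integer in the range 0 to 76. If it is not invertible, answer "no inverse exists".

60

Apply the Euclidean algorithm to 77 and 9:
77 = 8×9 + 5
9 = 1×5 + 4
5 = 1×4 + 1
4 = 4×1 + 0
gcd = 1, so the inverse exists. Back-substitute:
1 = 5 − 4
1 = −9 + 2·5
1 = 2·77 − 17·9
Hence 9⁻¹ ≡ -17 ≡ 60 (mod 77).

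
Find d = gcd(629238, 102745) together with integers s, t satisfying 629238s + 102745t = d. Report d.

Repeated division:
629238 = 6×102745 + 12768
102745 = 8×12768 + 601
12768 = 21×601 + 147
601 = 4×147 + 13
147 = 11×13 + 4
13 = 3×4 + 1
4 = 4×1 + 0
gcd(629238, 102745) = 1.
Working backward:
1 = 13 − 3·4
1 = −3·147 + 34·13
1 = 34·601 − 139·147
1 = −139·12768 + 2953·601
1 = 2953·102745 − 23763·12768
1 = −23763·629238 + 145531·102745
So 1 = (-23763)·629238 + (145531)·102745.

1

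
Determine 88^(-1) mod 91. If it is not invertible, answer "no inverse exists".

gcd(91, 88) by repeated division:
91 = 1·88 + 3
88 = 29·3 + 1
3 = 3·1 + 0
gcd = 1, so the inverse exists. Back-substitute:
1 = 88 − 29·3
1 = −29·91 + 30·88
So 88·30 ≡ 1 (mod 91).

30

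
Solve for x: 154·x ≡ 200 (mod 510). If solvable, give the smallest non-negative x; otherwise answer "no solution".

First find gcd(154, 510):
510 = 3·154 + 48
154 = 3·48 + 10
48 = 4·10 + 8
10 = 1·8 + 2
8 = 4·2 + 0
gcd = 2 and 2 | 200, so solutions exist. Divide through by 2: 77x ≡ 100 (mod 255).
Now find 77⁻¹ mod 255:
255 = 3×77 + 24
77 = 3×24 + 5
24 = 4×5 + 4
5 = 1×4 + 1
4 = 4×1 + 0
Back-substitute:
1 = 5 − 4
1 = −24 + 5·5
1 = 5·77 − 16·24
1 = −16·255 + 53·77
So 77⁻¹ ≡ 53 (mod 255).
Then x ≡ 53·100 ≡ 200 (mod 255); the smallest non-negative solution is x = 200.

200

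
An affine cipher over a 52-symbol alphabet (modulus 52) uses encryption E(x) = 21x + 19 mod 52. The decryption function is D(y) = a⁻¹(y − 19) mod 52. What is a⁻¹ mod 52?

5

gcd(52, 21) by repeated division:
52 = 2*21 + 10
21 = 2*10 + 1
10 = 10*1 + 0
gcd = 1, so the inverse exists. Back-substitute:
1 = 21 − 2·10
1 = −2·52 + 5·21
So 21·5 ≡ 1 (mod 52).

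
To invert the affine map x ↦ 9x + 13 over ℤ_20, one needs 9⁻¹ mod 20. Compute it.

9

gcd(20, 9) by repeated division:
20 = 2·9 + 2
9 = 4·2 + 1
2 = 2·1 + 0
gcd = 1, so the inverse exists. Back-substitute:
1 = 9 − 4·2
1 = −4·20 + 9·9
So 9·9 ≡ 1 (mod 20).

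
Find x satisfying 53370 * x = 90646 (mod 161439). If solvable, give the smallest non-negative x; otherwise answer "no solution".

gcd(53370, 161439):
161439 = 3*53370 + 1329
53370 = 40*1329 + 210
1329 = 6*210 + 69
210 = 3*69 + 3
69 = 23*3 + 0
gcd = 3, but 3 ∤ 90646, so the congruence has no solution.

no solution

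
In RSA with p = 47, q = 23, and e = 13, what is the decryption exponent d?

545

φ(n) = (p−1)(q−1) = 46·22 = 1012.
Need d with 13·d ≡ 1 (mod 1012). Apply the extended Euclidean algorithm:
1012 = 77*13 + 11
13 = 1*11 + 2
11 = 5*2 + 1
2 = 2*1 + 0
Back-substitute:
1 = 11 − 5·2
1 = −5·13 + 6·11
1 = 6·1012 − 467·13
So 13·(-467) ≡ 1 (mod 1012), hence d ≡ -467 ≡ 545 (mod 1012).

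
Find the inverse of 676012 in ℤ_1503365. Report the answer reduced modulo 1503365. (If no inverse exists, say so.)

Extended Euclidean algorithm:
1503365 = 2×676012 + 151341
676012 = 4×151341 + 70648
151341 = 2×70648 + 10045
70648 = 7×10045 + 333
10045 = 30×333 + 55
333 = 6×55 + 3
55 = 18×3 + 1
3 = 3×1 + 0
Since gcd(676012, 1503365) = 1, back-substitute to write 1 as a combination:
1 = 55 − 18·3
1 = −18·333 + 109·55
1 = 109·10045 − 3288·333
1 = −3288·70648 + 23125·10045
1 = 23125·151341 − 49538·70648
1 = −49538·676012 + 221277·151341
1 = 221277·1503365 − 492092·676012
Hence 676012⁻¹ ≡ -492092 ≡ 1011273 (mod 1503365).

1011273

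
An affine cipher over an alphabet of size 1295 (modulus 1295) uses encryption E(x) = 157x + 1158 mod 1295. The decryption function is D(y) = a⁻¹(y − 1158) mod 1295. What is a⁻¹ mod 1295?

33

Extended Euclidean algorithm:
1295 = 8×157 + 39
157 = 4×39 + 1
39 = 39×1 + 0
The gcd is 1. Working backward:
1 = 157 − 4·39
1 = −4·1295 + 33·157
So 157·33 ≡ 1 (mod 1295).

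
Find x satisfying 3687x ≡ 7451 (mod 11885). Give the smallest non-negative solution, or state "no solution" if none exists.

First find gcd(3687, 11885):
11885 = 3*3687 + 824
3687 = 4*824 + 391
824 = 2*391 + 42
391 = 9*42 + 13
42 = 3*13 + 3
13 = 4*3 + 1
3 = 3*1 + 0
gcd = 1, so a unique solution mod 11885 exists.
Back-substitute for the Bézout coefficients:
1 = 13 − 4·3
1 = −4·42 + 13·13
1 = 13·391 − 121·42
1 = −121·824 + 255·391
1 = 255·3687 − 1141·824
1 = −1141·11885 + 3678·3687
So 3687·(3678) ≡ 1 (mod 11885), giving 3687⁻¹ ≡ 3678.
x ≡ 3687⁻¹·7451 ≡ 3678·7451 ≡ 9853 (mod 11885).

9853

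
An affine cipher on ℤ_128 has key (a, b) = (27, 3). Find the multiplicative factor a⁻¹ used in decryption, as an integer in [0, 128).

19

Extended Euclidean algorithm:
128 = 4×27 + 20
27 = 1×20 + 7
20 = 2×7 + 6
7 = 1×6 + 1
6 = 6×1 + 0
Since gcd(27, 128) = 1, back-substitute to write 1 as a combination:
1 = 7 − 6
1 = −20 + 3·7
1 = 3·27 − 4·20
1 = −4·128 + 19·27
So 27·19 ≡ 1 (mod 128).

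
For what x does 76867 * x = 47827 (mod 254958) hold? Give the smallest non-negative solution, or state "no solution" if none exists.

133717

First find gcd(76867, 254958):
254958 = 3*76867 + 24357
76867 = 3*24357 + 3796
24357 = 6*3796 + 1581
3796 = 2*1581 + 634
1581 = 2*634 + 313
634 = 2*313 + 8
313 = 39*8 + 1
8 = 8*1 + 0
gcd = 1, so a unique solution mod 254958 exists.
Back-substitute for the Bézout coefficients:
1 = 313 − 39·8
1 = −39·634 + 79·313
1 = 79·1581 − 197·634
1 = −197·3796 + 473·1581
1 = 473·24357 − 3035·3796
1 = −3035·76867 + 9578·24357
1 = 9578·254958 − 31769·76867
So 76867·(-31769) ≡ 1 (mod 254958), giving 76867⁻¹ ≡ 223189.
x ≡ 76867⁻¹·47827 ≡ 223189·47827 ≡ 133717 (mod 254958).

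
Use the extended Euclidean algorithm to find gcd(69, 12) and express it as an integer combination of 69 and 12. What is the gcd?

3

Euclidean algorithm:
69 = 5·12 + 9
12 = 1·9 + 3
9 = 3·3 + 0
gcd(69, 12) = 3.
Express as a combination:
3 = 12 − 9
3 = −69 + 6·12
So 3 = (-1)·69 + (6)·12.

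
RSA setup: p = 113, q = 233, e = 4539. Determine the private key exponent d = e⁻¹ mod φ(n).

φ(n) = (p−1)(q−1) = 112·232 = 25984.
Need d with 4539·d ≡ 1 (mod 25984). Apply the extended Euclidean algorithm:
25984 = 5·4539 + 3289
4539 = 1·3289 + 1250
3289 = 2·1250 + 789
1250 = 1·789 + 461
789 = 1·461 + 328
461 = 1·328 + 133
328 = 2·133 + 62
133 = 2·62 + 9
62 = 6·9 + 8
9 = 1·8 + 1
8 = 8·1 + 0
Back-substitute:
1 = 9 − 8
1 = −62 + 7·9
1 = 7·133 − 15·62
1 = −15·328 + 37·133
1 = 37·461 − 52·328
1 = −52·789 + 89·461
1 = 89·1250 − 141·789
1 = −141·3289 + 371·1250
1 = 371·4539 − 512·3289
1 = −512·25984 + 2931·4539
So 4539·2931 ≡ 1 (mod 25984), hence d = 2931.

2931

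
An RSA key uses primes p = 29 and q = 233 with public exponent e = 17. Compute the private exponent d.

3057

φ(n) = (p−1)(q−1) = 28·232 = 6496.
Need d with 17·d ≡ 1 (mod 6496). Apply the extended Euclidean algorithm:
6496 = 382*17 + 2
17 = 8*2 + 1
2 = 2*1 + 0
Back-substitute:
1 = 17 − 8·2
1 = −8·6496 + 3057·17
So 17·3057 ≡ 1 (mod 6496), hence d = 3057.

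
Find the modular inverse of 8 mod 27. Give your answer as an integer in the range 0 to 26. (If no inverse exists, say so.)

Run Euclid on (27, 8):
27 = 3×8 + 3
8 = 2×3 + 2
3 = 1×2 + 1
2 = 2×1 + 0
Since gcd(8, 27) = 1, back-substitute to write 1 as a combination:
1 = 3 − 2
1 = −8 + 3·3
1 = 3·27 − 10·8
Thus 8·(-10) ≡ 1 (mod 27); reducing, -10 mod 27 = 17.

17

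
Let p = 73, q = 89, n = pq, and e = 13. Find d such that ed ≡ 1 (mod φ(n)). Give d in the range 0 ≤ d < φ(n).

2437

φ(n) = (p−1)(q−1) = 72·88 = 6336.
Need d with 13·d ≡ 1 (mod 6336). Apply the extended Euclidean algorithm:
6336 = 487·13 + 5
13 = 2·5 + 3
5 = 1·3 + 2
3 = 1·2 + 1
2 = 2·1 + 0
Back-substitute:
1 = 3 − 2
1 = −5 + 2·3
1 = 2·13 − 5·5
1 = −5·6336 + 2437·13
So 13·2437 ≡ 1 (mod 6336), hence d = 2437.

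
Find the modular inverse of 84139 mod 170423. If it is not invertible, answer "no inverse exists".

Euclidean algorithm on 170423, 84139:
170423 = 2×84139 + 2145
84139 = 39×2145 + 484
2145 = 4×484 + 209
484 = 2×209 + 66
209 = 3×66 + 11
66 = 6×11 + 0
The gcd is 11, not 1, hence no inverse exists.

no inverse exists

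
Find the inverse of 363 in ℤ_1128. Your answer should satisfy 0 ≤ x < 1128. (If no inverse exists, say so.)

no inverse exists

Euclidean algorithm on 1128, 363:
1128 = 3·363 + 39
363 = 9·39 + 12
39 = 3·12 + 3
12 = 4·3 + 0
gcd(363, 1128) = 3 ≠ 1, so 363 has no multiplicative inverse modulo 1128.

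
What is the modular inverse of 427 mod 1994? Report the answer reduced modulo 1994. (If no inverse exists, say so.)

495

gcd(1994, 427) by repeated division:
1994 = 4×427 + 286
427 = 1×286 + 141
286 = 2×141 + 4
141 = 35×4 + 1
4 = 4×1 + 0
The gcd is 1. Working backward:
1 = 141 − 35·4
1 = −35·286 + 71·141
1 = 71·427 − 106·286
1 = −106·1994 + 495·427
So 427·495 ≡ 1 (mod 1994).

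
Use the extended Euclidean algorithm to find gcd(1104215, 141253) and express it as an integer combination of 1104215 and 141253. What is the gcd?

Euclidean algorithm:
1104215 = 7×141253 + 115444
141253 = 1×115444 + 25809
115444 = 4×25809 + 12208
25809 = 2×12208 + 1393
12208 = 8×1393 + 1064
1393 = 1×1064 + 329
1064 = 3×329 + 77
329 = 4×77 + 21
77 = 3×21 + 14
21 = 1×14 + 7
14 = 2×7 + 0
gcd(1104215, 141253) = 7.
Back-substituting:
7 = 21 − 14
7 = −77 + 4·21
7 = 4·329 − 17·77
7 = −17·1064 + 55·329
7 = 55·1393 − 72·1064
7 = −72·12208 + 631·1393
7 = 631·25809 − 1334·12208
7 = −1334·115444 + 5967·25809
7 = 5967·141253 − 7301·115444
7 = −7301·1104215 + 57074·141253
So 7 = (-7301)·1104215 + (57074)·141253.

7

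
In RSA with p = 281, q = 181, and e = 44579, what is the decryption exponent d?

23819

φ(n) = (p−1)(q−1) = 280·180 = 50400.
Need d with 44579·d ≡ 1 (mod 50400). Apply the extended Euclidean algorithm:
50400 = 1×44579 + 5821
44579 = 7×5821 + 3832
5821 = 1×3832 + 1989
3832 = 1×1989 + 1843
1989 = 1×1843 + 146
1843 = 12×146 + 91
146 = 1×91 + 55
91 = 1×55 + 36
55 = 1×36 + 19
36 = 1×19 + 17
19 = 1×17 + 2
17 = 8×2 + 1
2 = 2×1 + 0
Back-substitute:
1 = 17 − 8·2
1 = −8·19 + 9·17
1 = 9·36 − 17·19
1 = −17·55 + 26·36
1 = 26·91 − 43·55
1 = −43·146 + 69·91
1 = 69·1843 − 871·146
1 = −871·1989 + 940·1843
1 = 940·3832 − 1811·1989
1 = −1811·5821 + 2751·3832
1 = 2751·44579 − 21068·5821
1 = −21068·50400 + 23819·44579
So 44579·23819 ≡ 1 (mod 50400), hence d = 23819.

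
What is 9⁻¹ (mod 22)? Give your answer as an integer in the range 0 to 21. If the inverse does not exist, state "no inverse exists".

Run Euclid on (22, 9):
22 = 2×9 + 4
9 = 2×4 + 1
4 = 4×1 + 0
Since gcd(9, 22) = 1, back-substitute to write 1 as a combination:
1 = 9 − 2·4
1 = −2·22 + 5·9
So 9·5 ≡ 1 (mod 22).

5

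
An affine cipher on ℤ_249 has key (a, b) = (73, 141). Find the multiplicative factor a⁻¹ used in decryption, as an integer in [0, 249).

Extended Euclidean algorithm:
249 = 3·73 + 30
73 = 2·30 + 13
30 = 2·13 + 4
13 = 3·4 + 1
4 = 4·1 + 0
Since gcd(73, 249) = 1, back-substitute to write 1 as a combination:
1 = 13 − 3·4
1 = −3·30 + 7·13
1 = 7·73 − 17·30
1 = −17·249 + 58·73
So 73·58 ≡ 1 (mod 249).

58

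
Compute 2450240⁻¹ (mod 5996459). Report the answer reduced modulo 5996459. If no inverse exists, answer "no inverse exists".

Apply the Euclidean algorithm to 5996459 and 2450240:
5996459 = 2*2450240 + 1095979
2450240 = 2*1095979 + 258282
1095979 = 4*258282 + 62851
258282 = 4*62851 + 6878
62851 = 9*6878 + 949
6878 = 7*949 + 235
949 = 4*235 + 9
235 = 26*9 + 1
9 = 9*1 + 0
gcd = 1, so the inverse exists. Back-substitute:
1 = 235 − 26·9
1 = −26·949 + 105·235
1 = 105·6878 − 761·949
1 = −761·62851 + 6954·6878
1 = 6954·258282 − 28577·62851
1 = −28577·1095979 + 121262·258282
1 = 121262·2450240 − 271101·1095979
1 = −271101·5996459 + 663464·2450240
So 2450240·663464 ≡ 1 (mod 5996459).

663464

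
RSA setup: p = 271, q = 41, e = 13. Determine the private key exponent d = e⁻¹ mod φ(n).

φ(n) = (p−1)(q−1) = 270·40 = 10800.
Need d with 13·d ≡ 1 (mod 10800). Apply the extended Euclidean algorithm:
10800 = 830·13 + 10
13 = 1·10 + 3
10 = 3·3 + 1
3 = 3·1 + 0
Back-substitute:
1 = 10 − 3·3
1 = −3·13 + 4·10
1 = 4·10800 − 3323·13
So 13·(-3323) ≡ 1 (mod 10800), hence d ≡ -3323 ≡ 7477 (mod 10800).

7477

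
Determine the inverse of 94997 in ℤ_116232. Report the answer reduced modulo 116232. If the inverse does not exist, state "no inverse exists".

Apply the Euclidean algorithm to 116232 and 94997:
116232 = 1·94997 + 21235
94997 = 4·21235 + 10057
21235 = 2·10057 + 1121
10057 = 8·1121 + 1089
1121 = 1·1089 + 32
1089 = 34·32 + 1
32 = 32·1 + 0
Since gcd(94997, 116232) = 1, back-substitute to write 1 as a combination:
1 = 1089 − 34·32
1 = −34·1121 + 35·1089
1 = 35·10057 − 314·1121
1 = −314·21235 + 663·10057
1 = 663·94997 − 2966·21235
1 = −2966·116232 + 3629·94997
So 94997·3629 ≡ 1 (mod 116232).

3629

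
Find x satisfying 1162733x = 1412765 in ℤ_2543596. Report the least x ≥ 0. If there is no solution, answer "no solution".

no solution

gcd(1162733, 2543596):
2543596 = 2×1162733 + 218130
1162733 = 5×218130 + 72083
218130 = 3×72083 + 1881
72083 = 38×1881 + 605
1881 = 3×605 + 66
605 = 9×66 + 11
66 = 6×11 + 0
gcd = 11, but 11 ∤ 1412765, so the congruence has no solution.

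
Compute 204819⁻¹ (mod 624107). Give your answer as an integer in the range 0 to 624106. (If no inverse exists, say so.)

76251

Run Euclid on (624107, 204819):
624107 = 3*204819 + 9650
204819 = 21*9650 + 2169
9650 = 4*2169 + 974
2169 = 2*974 + 221
974 = 4*221 + 90
221 = 2*90 + 41
90 = 2*41 + 8
41 = 5*8 + 1
8 = 8*1 + 0
gcd = 1, so the inverse exists. Back-substitute:
1 = 41 − 5·8
1 = −5·90 + 11·41
1 = 11·221 − 27·90
1 = −27·974 + 119·221
1 = 119·2169 − 265·974
1 = −265·9650 + 1179·2169
1 = 1179·204819 − 25024·9650
1 = −25024·624107 + 76251·204819
So 204819·76251 ≡ 1 (mod 624107).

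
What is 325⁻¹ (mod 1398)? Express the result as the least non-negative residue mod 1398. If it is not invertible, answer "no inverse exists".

Apply the Euclidean algorithm to 1398 and 325:
1398 = 4×325 + 98
325 = 3×98 + 31
98 = 3×31 + 5
31 = 6×5 + 1
5 = 5×1 + 0
The gcd is 1. Working backward:
1 = 31 − 6·5
1 = −6·98 + 19·31
1 = 19·325 − 63·98
1 = −63·1398 + 271·325
So 325·271 ≡ 1 (mod 1398).

271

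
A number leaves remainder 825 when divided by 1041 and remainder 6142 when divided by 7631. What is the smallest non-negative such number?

6469599

Write x = 825 + 1041·k. Then 1041·k ≡ 6142 − 825 ≡ 5317 (mod 7631).
Need 1041⁻¹ mod 7631. Extended Euclid on (7631, 1041):
7631 = 7×1041 + 344
1041 = 3×344 + 9
344 = 38×9 + 2
9 = 4×2 + 1
2 = 2×1 + 0
Back-substitute:
1 = 9 − 4·2
1 = −4·344 + 153·9
1 = 153·1041 − 463·344
1 = −463·7631 + 3394·1041
1041⁻¹ ≡ 3394 (mod 7631), so k ≡ 3394·5317 ≡ 6214 (mod 7631).
x = 825 + 1041·6214 = 6469599.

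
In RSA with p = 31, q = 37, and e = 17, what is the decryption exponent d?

953

φ(n) = (p−1)(q−1) = 30·36 = 1080.
Need d with 17·d ≡ 1 (mod 1080). Apply the extended Euclidean algorithm:
1080 = 63·17 + 9
17 = 1·9 + 8
9 = 1·8 + 1
8 = 8·1 + 0
Back-substitute:
1 = 9 − 8
1 = −17 + 2·9
1 = 2·1080 − 127·17
So 17·(-127) ≡ 1 (mod 1080), hence d ≡ -127 ≡ 953 (mod 1080).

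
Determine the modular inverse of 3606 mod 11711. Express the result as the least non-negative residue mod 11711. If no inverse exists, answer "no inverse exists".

5167

gcd(11711, 3606) by repeated division:
11711 = 3×3606 + 893
3606 = 4×893 + 34
893 = 26×34 + 9
34 = 3×9 + 7
9 = 1×7 + 2
7 = 3×2 + 1
2 = 2×1 + 0
Since gcd(3606, 11711) = 1, back-substitute to write 1 as a combination:
1 = 7 − 3·2
1 = −3·9 + 4·7
1 = 4·34 − 15·9
1 = −15·893 + 394·34
1 = 394·3606 − 1591·893
1 = −1591·11711 + 5167·3606
So 3606·5167 ≡ 1 (mod 11711).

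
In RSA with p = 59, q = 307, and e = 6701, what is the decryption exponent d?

7265

φ(n) = (p−1)(q−1) = 58·306 = 17748.
Need d with 6701·d ≡ 1 (mod 17748). Apply the extended Euclidean algorithm:
17748 = 2×6701 + 4346
6701 = 1×4346 + 2355
4346 = 1×2355 + 1991
2355 = 1×1991 + 364
1991 = 5×364 + 171
364 = 2×171 + 22
171 = 7×22 + 17
22 = 1×17 + 5
17 = 3×5 + 2
5 = 2×2 + 1
2 = 2×1 + 0
Back-substitute:
1 = 5 − 2·2
1 = −2·17 + 7·5
1 = 7·22 − 9·17
1 = −9·171 + 70·22
1 = 70·364 − 149·171
1 = −149·1991 + 815·364
1 = 815·2355 − 964·1991
1 = −964·4346 + 1779·2355
1 = 1779·6701 − 2743·4346
1 = −2743·17748 + 7265·6701
So 6701·7265 ≡ 1 (mod 17748), hence d = 7265.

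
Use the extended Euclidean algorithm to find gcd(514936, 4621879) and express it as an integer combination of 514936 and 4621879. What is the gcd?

1

Euclidean algorithm:
4621879 = 8*514936 + 502391
514936 = 1*502391 + 12545
502391 = 40*12545 + 591
12545 = 21*591 + 134
591 = 4*134 + 55
134 = 2*55 + 24
55 = 2*24 + 7
24 = 3*7 + 3
7 = 2*3 + 1
3 = 3*1 + 0
gcd(514936, 4621879) = 1.
Working backward:
1 = 7 − 2·3
1 = −2·24 + 7·7
1 = 7·55 − 16·24
1 = −16·134 + 39·55
1 = 39·591 − 172·134
1 = −172·12545 + 3651·591
1 = 3651·502391 − 146212·12545
1 = −146212·514936 + 149863·502391
1 = 149863·4621879 − 1345116·514936
So 1 = (149863)·4621879 + (-1345116)·514936.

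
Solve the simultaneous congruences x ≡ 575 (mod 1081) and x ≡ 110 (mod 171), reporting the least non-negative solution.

Write x = 575 + 1081·k. Then 1081·k ≡ 110 − 575 ≡ 48 (mod 171).
Need 1081⁻¹ mod 171. Extended Euclid on (171, 55):
171 = 3*55 + 6
55 = 9*6 + 1
6 = 6*1 + 0
Back-substitute:
1 = 55 − 9·6
1 = −9·171 + 28·55
1081⁻¹ ≡ 28 (mod 171), so k ≡ 28·48 ≡ 147 (mod 171).
x = 575 + 1081·147 = 159482.

159482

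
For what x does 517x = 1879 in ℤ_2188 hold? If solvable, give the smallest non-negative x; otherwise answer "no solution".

1159

First find gcd(517, 2188):
2188 = 4×517 + 120
517 = 4×120 + 37
120 = 3×37 + 9
37 = 4×9 + 1
9 = 9×1 + 0
gcd = 1, so a unique solution mod 2188 exists.
Back-substitute for the Bézout coefficients:
1 = 37 − 4·9
1 = −4·120 + 13·37
1 = 13·517 − 56·120
1 = −56·2188 + 237·517
So 517·(237) ≡ 1 (mod 2188), giving 517⁻¹ ≡ 237.
x ≡ 517⁻¹·1879 ≡ 237·1879 ≡ 1159 (mod 2188).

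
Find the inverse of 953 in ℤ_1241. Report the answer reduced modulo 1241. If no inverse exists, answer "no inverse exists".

1004

gcd(1241, 953) by repeated division:
1241 = 1×953 + 288
953 = 3×288 + 89
288 = 3×89 + 21
89 = 4×21 + 5
21 = 4×5 + 1
5 = 5×1 + 0
Since gcd(953, 1241) = 1, back-substitute to write 1 as a combination:
1 = 21 − 4·5
1 = −4·89 + 17·21
1 = 17·288 − 55·89
1 = −55·953 + 182·288
1 = 182·1241 − 237·953
Thus 953·(-237) ≡ 1 (mod 1241); reducing, -237 mod 1241 = 1004.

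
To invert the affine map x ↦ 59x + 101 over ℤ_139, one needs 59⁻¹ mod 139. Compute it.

Apply the Euclidean algorithm to 139 and 59:
139 = 2·59 + 21
59 = 2·21 + 17
21 = 1·17 + 4
17 = 4·4 + 1
4 = 4·1 + 0
Since gcd(59, 139) = 1, back-substitute to write 1 as a combination:
1 = 17 − 4·4
1 = −4·21 + 5·17
1 = 5·59 − 14·21
1 = −14·139 + 33·59
So 59·33 ≡ 1 (mod 139).

33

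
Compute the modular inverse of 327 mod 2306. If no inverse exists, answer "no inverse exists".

gcd(2306, 327) by repeated division:
2306 = 7*327 + 17
327 = 19*17 + 4
17 = 4*4 + 1
4 = 4*1 + 0
The gcd is 1. Working backward:
1 = 17 − 4·4
1 = −4·327 + 77·17
1 = 77·2306 − 543·327
So 327·(-543) ≡ 1 (mod 2306), and -543 ≡ 1763 (mod 2306).

1763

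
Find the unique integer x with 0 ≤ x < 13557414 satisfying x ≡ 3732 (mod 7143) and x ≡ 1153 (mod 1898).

4996689

Write x = 3732 + 7143·k. Then 7143·k ≡ 1153 − 3732 ≡ 1217 (mod 1898).
Need 7143⁻¹ mod 1898. Extended Euclid on (1898, 1449):
1898 = 1×1449 + 449
1449 = 3×449 + 102
449 = 4×102 + 41
102 = 2×41 + 20
41 = 2×20 + 1
20 = 20×1 + 0
Back-substitute:
1 = 41 − 2·20
1 = −2·102 + 5·41
1 = 5·449 − 22·102
1 = −22·1449 + 71·449
1 = 71·1898 − 93·1449
7143⁻¹ ≡ 1805 (mod 1898), so k ≡ 1805·1217 ≡ 699 (mod 1898).
x = 3732 + 7143·699 = 4996689.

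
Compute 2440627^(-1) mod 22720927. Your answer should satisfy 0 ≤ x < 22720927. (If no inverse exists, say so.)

2438949

Run Euclid on (22720927, 2440627):
22720927 = 9×2440627 + 755284
2440627 = 3×755284 + 174775
755284 = 4×174775 + 56184
174775 = 3×56184 + 6223
56184 = 9×6223 + 177
6223 = 35×177 + 28
177 = 6×28 + 9
28 = 3×9 + 1
9 = 9×1 + 0
Since gcd(2440627, 22720927) = 1, back-substitute to write 1 as a combination:
1 = 28 − 3·9
1 = −3·177 + 19·28
1 = 19·6223 − 668·177
1 = −668·56184 + 6031·6223
1 = 6031·174775 − 18761·56184
1 = −18761·755284 + 81075·174775
1 = 81075·2440627 − 261986·755284
1 = −261986·22720927 + 2438949·2440627
So 2440627·2438949 ≡ 1 (mod 22720927).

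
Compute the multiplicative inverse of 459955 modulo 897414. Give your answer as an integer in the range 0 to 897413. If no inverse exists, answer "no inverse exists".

Extended Euclidean algorithm:
897414 = 1×459955 + 437459
459955 = 1×437459 + 22496
437459 = 19×22496 + 10035
22496 = 2×10035 + 2426
10035 = 4×2426 + 331
2426 = 7×331 + 109
331 = 3×109 + 4
109 = 27×4 + 1
4 = 4×1 + 0
The gcd is 1. Working backward:
1 = 109 − 27·4
1 = −27·331 + 82·109
1 = 82·2426 − 601·331
1 = −601·10035 + 2486·2426
1 = 2486·22496 − 5573·10035
1 = −5573·437459 + 108373·22496
1 = 108373·459955 − 113946·437459
1 = −113946·897414 + 222319·459955
So 459955·222319 ≡ 1 (mod 897414).

222319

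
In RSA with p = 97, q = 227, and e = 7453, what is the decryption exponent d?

949

φ(n) = (p−1)(q−1) = 96·226 = 21696.
Need d with 7453·d ≡ 1 (mod 21696). Apply the extended Euclidean algorithm:
21696 = 2×7453 + 6790
7453 = 1×6790 + 663
6790 = 10×663 + 160
663 = 4×160 + 23
160 = 6×23 + 22
23 = 1×22 + 1
22 = 22×1 + 0
Back-substitute:
1 = 23 − 22
1 = −160 + 7·23
1 = 7·663 − 29·160
1 = −29·6790 + 297·663
1 = 297·7453 − 326·6790
1 = −326·21696 + 949·7453
So 7453·949 ≡ 1 (mod 21696), hence d = 949.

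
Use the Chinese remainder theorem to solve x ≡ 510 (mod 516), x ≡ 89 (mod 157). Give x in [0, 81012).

Write x = 510 + 516·k. Then 516·k ≡ 89 − 510 ≡ 50 (mod 157).
Need 516⁻¹ mod 157. Extended Euclid on (157, 45):
157 = 3·45 + 22
45 = 2·22 + 1
22 = 22·1 + 0
Back-substitute:
1 = 45 − 2·22
1 = −2·157 + 7·45
516⁻¹ ≡ 7 (mod 157), so k ≡ 7·50 ≡ 36 (mod 157).
x = 510 + 516·36 = 19086.

19086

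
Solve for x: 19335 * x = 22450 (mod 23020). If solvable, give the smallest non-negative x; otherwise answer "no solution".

3386

First find gcd(19335, 23020):
23020 = 1*19335 + 3685
19335 = 5*3685 + 910
3685 = 4*910 + 45
910 = 20*45 + 10
45 = 4*10 + 5
10 = 2*5 + 0
gcd = 5 and 5 | 22450, so solutions exist. Divide through by 5: 3867x ≡ 4490 (mod 4604).
Now find 3867⁻¹ mod 4604:
4604 = 1×3867 + 737
3867 = 5×737 + 182
737 = 4×182 + 9
182 = 20×9 + 2
9 = 4×2 + 1
2 = 2×1 + 0
Back-substitute:
1 = 9 − 4·2
1 = −4·182 + 81·9
1 = 81·737 − 328·182
1 = −328·3867 + 1721·737
1 = 1721·4604 − 2049·3867
So 3867·(-2049) ≡ 1 (mod 4604), i.e. 3867⁻¹ ≡ 2555.
Then x ≡ 2555·4490 ≡ 3386 (mod 4604); the smallest non-negative solution is x = 3386.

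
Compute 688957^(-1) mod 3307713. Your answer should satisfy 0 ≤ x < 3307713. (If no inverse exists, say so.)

779800

Apply the Euclidean algorithm to 3307713 and 688957:
3307713 = 4×688957 + 551885
688957 = 1×551885 + 137072
551885 = 4×137072 + 3597
137072 = 38×3597 + 386
3597 = 9×386 + 123
386 = 3×123 + 17
123 = 7×17 + 4
17 = 4×4 + 1
4 = 4×1 + 0
gcd = 1, so the inverse exists. Back-substitute:
1 = 17 − 4·4
1 = −4·123 + 29·17
1 = 29·386 − 91·123
1 = −91·3597 + 848·386
1 = 848·137072 − 32315·3597
1 = −32315·551885 + 130108·137072
1 = 130108·688957 − 162423·551885
1 = −162423·3307713 + 779800·688957
So 688957·779800 ≡ 1 (mod 3307713).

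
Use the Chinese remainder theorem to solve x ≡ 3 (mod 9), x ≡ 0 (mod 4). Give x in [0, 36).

Write x = 3 + 9·k. Then 9·k ≡ 0 − 3 ≡ 1 (mod 4).
Need 9⁻¹ mod 4. Extended Euclid on (4, 1):
4 = 4·1 + 0
9⁻¹ ≡ 1 (mod 4), so k ≡ 1·1 ≡ 1 (mod 4).
x = 3 + 9·1 = 12.

12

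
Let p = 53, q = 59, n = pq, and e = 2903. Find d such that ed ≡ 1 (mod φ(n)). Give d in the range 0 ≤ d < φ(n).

1895

φ(n) = (p−1)(q−1) = 52·58 = 3016.
Need d with 2903·d ≡ 1 (mod 3016). Apply the extended Euclidean algorithm:
3016 = 1·2903 + 113
2903 = 25·113 + 78
113 = 1·78 + 35
78 = 2·35 + 8
35 = 4·8 + 3
8 = 2·3 + 2
3 = 1·2 + 1
2 = 2·1 + 0
Back-substitute:
1 = 3 − 2
1 = −8 + 3·3
1 = 3·35 − 13·8
1 = −13·78 + 29·35
1 = 29·113 − 42·78
1 = −42·2903 + 1079·113
1 = 1079·3016 − 1121·2903
So 2903·(-1121) ≡ 1 (mod 3016), hence d ≡ -1121 ≡ 1895 (mod 3016).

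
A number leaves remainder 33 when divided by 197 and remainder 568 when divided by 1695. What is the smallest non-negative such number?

Write x = 33 + 197·k. Then 197·k ≡ 568 − 33 ≡ 535 (mod 1695).
Need 197⁻¹ mod 1695. Extended Euclid on (1695, 197):
1695 = 8*197 + 119
197 = 1*119 + 78
119 = 1*78 + 41
78 = 1*41 + 37
41 = 1*37 + 4
37 = 9*4 + 1
4 = 4*1 + 0
Back-substitute:
1 = 37 − 9·4
1 = −9·41 + 10·37
1 = 10·78 − 19·41
1 = −19·119 + 29·78
1 = 29·197 − 48·119
1 = −48·1695 + 413·197
197⁻¹ ≡ 413 (mod 1695), so k ≡ 413·535 ≡ 605 (mod 1695).
x = 33 + 197·605 = 119218.

119218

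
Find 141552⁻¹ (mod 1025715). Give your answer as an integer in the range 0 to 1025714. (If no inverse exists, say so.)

Compute gcd(141552, 1025715):
1025715 = 7*141552 + 34851
141552 = 4*34851 + 2148
34851 = 16*2148 + 483
2148 = 4*483 + 216
483 = 2*216 + 51
216 = 4*51 + 12
51 = 4*12 + 3
12 = 4*3 + 0
Since gcd = 3 > 1, 141552 is not a unit mod 1025715.

no inverse exists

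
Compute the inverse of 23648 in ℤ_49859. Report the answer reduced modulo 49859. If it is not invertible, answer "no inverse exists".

gcd(49859, 23648) by repeated division:
49859 = 2·23648 + 2563
23648 = 9·2563 + 581
2563 = 4·581 + 239
581 = 2·239 + 103
239 = 2·103 + 33
103 = 3·33 + 4
33 = 8·4 + 1
4 = 4·1 + 0
The gcd is 1. Working backward:
1 = 33 − 8·4
1 = −8·103 + 25·33
1 = 25·239 − 58·103
1 = −58·581 + 141·239
1 = 141·2563 − 622·581
1 = −622·23648 + 5739·2563
1 = 5739·49859 − 12100·23648
So 23648·(-12100) ≡ 1 (mod 49859), and -12100 ≡ 37759 (mod 49859).

37759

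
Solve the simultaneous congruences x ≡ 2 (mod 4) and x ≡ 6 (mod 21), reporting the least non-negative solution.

Write x = 2 + 4·k. Then 4·k ≡ 6 − 2 ≡ 4 (mod 21).
Need 4⁻¹ mod 21. Extended Euclid on (21, 4):
21 = 5×4 + 1
4 = 4×1 + 0
Back-substitute:
1 = 21 − 5·4
4⁻¹ ≡ 16 (mod 21), so k ≡ 16·4 ≡ 1 (mod 21).
x = 2 + 4·1 = 6.

6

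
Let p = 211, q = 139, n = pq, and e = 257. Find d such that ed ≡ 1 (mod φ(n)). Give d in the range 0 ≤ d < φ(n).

6653

φ(n) = (p−1)(q−1) = 210·138 = 28980.
Need d with 257·d ≡ 1 (mod 28980). Apply the extended Euclidean algorithm:
28980 = 112×257 + 196
257 = 1×196 + 61
196 = 3×61 + 13
61 = 4×13 + 9
13 = 1×9 + 4
9 = 2×4 + 1
4 = 4×1 + 0
Back-substitute:
1 = 9 − 2·4
1 = −2·13 + 3·9
1 = 3·61 − 14·13
1 = −14·196 + 45·61
1 = 45·257 − 59·196
1 = −59·28980 + 6653·257
So 257·6653 ≡ 1 (mod 28980), hence d = 6653.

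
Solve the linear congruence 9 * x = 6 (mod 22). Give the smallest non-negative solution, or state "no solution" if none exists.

First find gcd(9, 22):
22 = 2×9 + 4
9 = 2×4 + 1
4 = 4×1 + 0
gcd = 1, so a unique solution mod 22 exists.
Back-substitute for the Bézout coefficients:
1 = 9 − 2·4
1 = −2·22 + 5·9
So 9·(5) ≡ 1 (mod 22), giving 9⁻¹ ≡ 5.
x ≡ 9⁻¹·6 ≡ 5·6 ≡ 8 (mod 22).

8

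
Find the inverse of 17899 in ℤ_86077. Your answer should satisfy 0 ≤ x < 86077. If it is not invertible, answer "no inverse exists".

Run Euclid on (86077, 17899):
86077 = 4*17899 + 14481
17899 = 1*14481 + 3418
14481 = 4*3418 + 809
3418 = 4*809 + 182
809 = 4*182 + 81
182 = 2*81 + 20
81 = 4*20 + 1
20 = 20*1 + 0
The gcd is 1. Working backward:
1 = 81 − 4·20
1 = −4·182 + 9·81
1 = 9·809 − 40·182
1 = −40·3418 + 169·809
1 = 169·14481 − 716·3418
1 = −716·17899 + 885·14481
1 = 885·86077 − 4256·17899
Thus 17899·(-4256) ≡ 1 (mod 86077); reducing, -4256 mod 86077 = 81821.

81821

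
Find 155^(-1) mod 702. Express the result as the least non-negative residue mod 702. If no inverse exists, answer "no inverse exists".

Apply the Euclidean algorithm to 702 and 155:
702 = 4*155 + 82
155 = 1*82 + 73
82 = 1*73 + 9
73 = 8*9 + 1
9 = 9*1 + 0
gcd = 1, so the inverse exists. Back-substitute:
1 = 73 − 8·9
1 = −8·82 + 9·73
1 = 9·155 − 17·82
1 = −17·702 + 77·155
So 155·77 ≡ 1 (mod 702).

77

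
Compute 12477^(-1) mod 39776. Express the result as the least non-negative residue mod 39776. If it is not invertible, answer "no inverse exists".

Run Euclid on (39776, 12477):
39776 = 3·12477 + 2345
12477 = 5·2345 + 752
2345 = 3·752 + 89
752 = 8·89 + 40
89 = 2·40 + 9
40 = 4·9 + 4
9 = 2·4 + 1
4 = 4·1 + 0
gcd = 1, so the inverse exists. Back-substitute:
1 = 9 − 2·4
1 = −2·40 + 9·9
1 = 9·89 − 20·40
1 = −20·752 + 169·89
1 = 169·2345 − 527·752
1 = −527·12477 + 2804·2345
1 = 2804·39776 − 8939·12477
Thus 12477·(-8939) ≡ 1 (mod 39776); reducing, -8939 mod 39776 = 30837.

30837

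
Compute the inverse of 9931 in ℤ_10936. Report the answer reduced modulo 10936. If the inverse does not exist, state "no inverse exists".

Run Euclid on (10936, 9931):
10936 = 1·9931 + 1005
9931 = 9·1005 + 886
1005 = 1·886 + 119
886 = 7·119 + 53
119 = 2·53 + 13
53 = 4·13 + 1
13 = 13·1 + 0
Since gcd(9931, 10936) = 1, back-substitute to write 1 as a combination:
1 = 53 − 4·13
1 = −4·119 + 9·53
1 = 9·886 − 67·119
1 = −67·1005 + 76·886
1 = 76·9931 − 751·1005
1 = −751·10936 + 827·9931
So 9931·827 ≡ 1 (mod 10936).

827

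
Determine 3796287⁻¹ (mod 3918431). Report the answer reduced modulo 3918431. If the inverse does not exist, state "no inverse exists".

Euclidean algorithm on 3918431, 3796287:
3918431 = 1·3796287 + 122144
3796287 = 31·122144 + 9823
122144 = 12·9823 + 4268
9823 = 2·4268 + 1287
4268 = 3·1287 + 407
1287 = 3·407 + 66
407 = 6·66 + 11
66 = 6·11 + 0
gcd(3796287, 3918431) = 11 ≠ 1, so 3796287 has no multiplicative inverse modulo 3918431.

no inverse exists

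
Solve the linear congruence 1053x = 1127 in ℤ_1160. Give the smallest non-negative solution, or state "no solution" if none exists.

499

First find gcd(1053, 1160):
1160 = 1×1053 + 107
1053 = 9×107 + 90
107 = 1×90 + 17
90 = 5×17 + 5
17 = 3×5 + 2
5 = 2×2 + 1
2 = 2×1 + 0
gcd = 1, so a unique solution mod 1160 exists.
Back-substitute for the Bézout coefficients:
1 = 5 − 2·2
1 = −2·17 + 7·5
1 = 7·90 − 37·17
1 = −37·107 + 44·90
1 = 44·1053 − 433·107
1 = −433·1160 + 477·1053
So 1053·(477) ≡ 1 (mod 1160), giving 1053⁻¹ ≡ 477.
x ≡ 1053⁻¹·1127 ≡ 477·1127 ≡ 499 (mod 1160).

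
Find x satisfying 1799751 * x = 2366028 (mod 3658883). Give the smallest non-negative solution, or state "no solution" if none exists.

2880703

First find gcd(1799751, 3658883):
3658883 = 2*1799751 + 59381
1799751 = 30*59381 + 18321
59381 = 3*18321 + 4418
18321 = 4*4418 + 649
4418 = 6*649 + 524
649 = 1*524 + 125
524 = 4*125 + 24
125 = 5*24 + 5
24 = 4*5 + 4
5 = 1*4 + 1
4 = 4*1 + 0
gcd = 1, so a unique solution mod 3658883 exists.
Back-substitute for the Bézout coefficients:
1 = 5 − 4
1 = −24 + 5·5
1 = 5·125 − 26·24
1 = −26·524 + 109·125
1 = 109·649 − 135·524
1 = −135·4418 + 919·649
1 = 919·18321 − 3811·4418
1 = −3811·59381 + 12352·18321
1 = 12352·1799751 − 374371·59381
1 = −374371·3658883 + 761094·1799751
So 1799751·(761094) ≡ 1 (mod 3658883), giving 1799751⁻¹ ≡ 761094.
x ≡ 1799751⁻¹·2366028 ≡ 761094·2366028 ≡ 2880703 (mod 3658883).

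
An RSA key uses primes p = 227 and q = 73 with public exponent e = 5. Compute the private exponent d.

6509

φ(n) = (p−1)(q−1) = 226·72 = 16272.
Need d with 5·d ≡ 1 (mod 16272). Apply the extended Euclidean algorithm:
16272 = 3254×5 + 2
5 = 2×2 + 1
2 = 2×1 + 0
Back-substitute:
1 = 5 − 2·2
1 = −2·16272 + 6509·5
So 5·6509 ≡ 1 (mod 16272), hence d = 6509.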